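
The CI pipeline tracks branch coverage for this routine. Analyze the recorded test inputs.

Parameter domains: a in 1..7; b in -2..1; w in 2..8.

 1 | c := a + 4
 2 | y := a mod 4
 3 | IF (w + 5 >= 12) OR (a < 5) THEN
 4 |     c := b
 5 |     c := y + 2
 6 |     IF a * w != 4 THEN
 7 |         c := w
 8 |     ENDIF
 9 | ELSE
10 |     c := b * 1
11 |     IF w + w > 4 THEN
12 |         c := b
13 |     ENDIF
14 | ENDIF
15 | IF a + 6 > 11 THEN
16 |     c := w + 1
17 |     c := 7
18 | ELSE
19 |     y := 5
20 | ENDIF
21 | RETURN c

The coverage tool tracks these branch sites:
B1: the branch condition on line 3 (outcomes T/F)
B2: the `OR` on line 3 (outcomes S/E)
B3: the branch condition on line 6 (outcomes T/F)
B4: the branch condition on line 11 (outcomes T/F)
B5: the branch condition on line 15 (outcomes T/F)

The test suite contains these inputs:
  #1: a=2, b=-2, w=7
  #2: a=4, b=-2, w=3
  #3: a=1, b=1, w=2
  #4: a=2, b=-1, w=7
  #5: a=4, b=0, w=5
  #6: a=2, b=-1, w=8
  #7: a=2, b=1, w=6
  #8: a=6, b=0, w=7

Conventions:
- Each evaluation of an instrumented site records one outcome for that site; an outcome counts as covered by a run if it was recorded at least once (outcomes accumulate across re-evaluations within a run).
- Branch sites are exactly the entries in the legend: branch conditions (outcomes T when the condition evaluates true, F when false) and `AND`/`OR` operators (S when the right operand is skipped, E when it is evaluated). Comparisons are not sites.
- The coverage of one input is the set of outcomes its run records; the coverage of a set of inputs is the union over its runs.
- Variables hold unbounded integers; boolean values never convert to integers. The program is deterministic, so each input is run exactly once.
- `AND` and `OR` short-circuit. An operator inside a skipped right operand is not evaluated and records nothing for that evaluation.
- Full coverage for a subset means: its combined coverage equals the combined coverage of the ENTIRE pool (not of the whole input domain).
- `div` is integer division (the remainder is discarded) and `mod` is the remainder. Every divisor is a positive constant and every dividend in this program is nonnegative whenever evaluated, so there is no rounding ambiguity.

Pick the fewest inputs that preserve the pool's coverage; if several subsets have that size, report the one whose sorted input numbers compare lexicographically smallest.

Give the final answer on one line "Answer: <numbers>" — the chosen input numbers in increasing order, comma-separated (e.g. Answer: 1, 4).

input #1, a=2, b=-2, w=7: events B2->S, B1->T, B3->T, B5->F; outcomes B1=T, B2=S, B3=T, B5=F
input #2, a=4, b=-2, w=3: events B2->E, B1->T, B3->T, B5->F; outcomes B1=T, B2=E, B3=T, B5=F
input #3, a=1, b=1, w=2: events B2->E, B1->T, B3->T, B5->F; outcomes B1=T, B2=E, B3=T, B5=F
input #4, a=2, b=-1, w=7: events B2->S, B1->T, B3->T, B5->F; outcomes B1=T, B2=S, B3=T, B5=F
input #5, a=4, b=0, w=5: events B2->E, B1->T, B3->T, B5->F; outcomes B1=T, B2=E, B3=T, B5=F
input #6, a=2, b=-1, w=8: events B2->S, B1->T, B3->T, B5->F; outcomes B1=T, B2=S, B3=T, B5=F
input #7, a=2, b=1, w=6: events B2->E, B1->T, B3->T, B5->F; outcomes B1=T, B2=E, B3=T, B5=F
input #8, a=6, b=0, w=7: events B2->S, B1->T, B3->T, B5->T; outcomes B1=T, B2=S, B3=T, B5=T
together the pool reaches 6 outcomes: B1=T, B2=S, B2=E, B3=T, B5=T, B5=F
size 1 is not enough: best union over all size-1 subsets is 4/6
size 2: inputs {2, 8} cover all 6 outcomes, and no lexicographically smaller subset of this size does

Answer: 2, 8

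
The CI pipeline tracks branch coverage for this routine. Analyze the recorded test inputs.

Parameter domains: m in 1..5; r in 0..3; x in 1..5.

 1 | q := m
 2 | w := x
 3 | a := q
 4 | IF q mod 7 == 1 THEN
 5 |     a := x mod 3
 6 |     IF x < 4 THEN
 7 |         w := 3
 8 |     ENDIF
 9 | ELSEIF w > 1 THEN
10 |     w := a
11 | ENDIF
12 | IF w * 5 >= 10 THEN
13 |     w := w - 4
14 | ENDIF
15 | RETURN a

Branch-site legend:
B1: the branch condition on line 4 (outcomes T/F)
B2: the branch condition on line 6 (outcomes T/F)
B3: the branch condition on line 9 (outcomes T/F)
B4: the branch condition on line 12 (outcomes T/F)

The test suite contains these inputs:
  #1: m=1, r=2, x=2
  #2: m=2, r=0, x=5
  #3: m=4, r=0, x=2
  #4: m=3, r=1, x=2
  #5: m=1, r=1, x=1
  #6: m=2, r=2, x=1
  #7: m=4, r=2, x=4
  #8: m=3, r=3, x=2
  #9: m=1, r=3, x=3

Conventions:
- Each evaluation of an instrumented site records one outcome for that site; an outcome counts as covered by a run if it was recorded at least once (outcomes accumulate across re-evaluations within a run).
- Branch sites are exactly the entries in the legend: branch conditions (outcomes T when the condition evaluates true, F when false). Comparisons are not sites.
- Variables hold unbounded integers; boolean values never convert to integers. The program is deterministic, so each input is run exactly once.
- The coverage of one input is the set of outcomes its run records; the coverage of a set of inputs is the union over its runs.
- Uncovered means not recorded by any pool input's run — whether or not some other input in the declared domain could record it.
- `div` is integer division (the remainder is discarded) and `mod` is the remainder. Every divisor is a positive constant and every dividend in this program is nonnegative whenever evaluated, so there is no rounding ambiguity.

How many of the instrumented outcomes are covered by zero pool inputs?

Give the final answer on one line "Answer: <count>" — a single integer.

run #1 (m=1, r=2, x=2) records B1=T, B2=T, B4=T
run #2 (m=2, r=0, x=5) records B1=F, B3=T, B4=T
run #3 (m=4, r=0, x=2) records B1=F, B3=T, B4=T
run #4 (m=3, r=1, x=2) records B1=F, B3=T, B4=T
run #5 (m=1, r=1, x=1) records B1=T, B2=T, B4=T
run #6 (m=2, r=2, x=1) records B1=F, B3=F, B4=F
run #7 (m=4, r=2, x=4) records B1=F, B3=T, B4=T
run #8 (m=3, r=3, x=2) records B1=F, B3=T, B4=T
run #9 (m=1, r=3, x=3) records B1=T, B2=T, B4=T
union over the pool: B1=T, B1=F, B2=T, B3=T, B3=F, B4=T, B4=F
uncovered (1 of 8): B2=F

Answer: 1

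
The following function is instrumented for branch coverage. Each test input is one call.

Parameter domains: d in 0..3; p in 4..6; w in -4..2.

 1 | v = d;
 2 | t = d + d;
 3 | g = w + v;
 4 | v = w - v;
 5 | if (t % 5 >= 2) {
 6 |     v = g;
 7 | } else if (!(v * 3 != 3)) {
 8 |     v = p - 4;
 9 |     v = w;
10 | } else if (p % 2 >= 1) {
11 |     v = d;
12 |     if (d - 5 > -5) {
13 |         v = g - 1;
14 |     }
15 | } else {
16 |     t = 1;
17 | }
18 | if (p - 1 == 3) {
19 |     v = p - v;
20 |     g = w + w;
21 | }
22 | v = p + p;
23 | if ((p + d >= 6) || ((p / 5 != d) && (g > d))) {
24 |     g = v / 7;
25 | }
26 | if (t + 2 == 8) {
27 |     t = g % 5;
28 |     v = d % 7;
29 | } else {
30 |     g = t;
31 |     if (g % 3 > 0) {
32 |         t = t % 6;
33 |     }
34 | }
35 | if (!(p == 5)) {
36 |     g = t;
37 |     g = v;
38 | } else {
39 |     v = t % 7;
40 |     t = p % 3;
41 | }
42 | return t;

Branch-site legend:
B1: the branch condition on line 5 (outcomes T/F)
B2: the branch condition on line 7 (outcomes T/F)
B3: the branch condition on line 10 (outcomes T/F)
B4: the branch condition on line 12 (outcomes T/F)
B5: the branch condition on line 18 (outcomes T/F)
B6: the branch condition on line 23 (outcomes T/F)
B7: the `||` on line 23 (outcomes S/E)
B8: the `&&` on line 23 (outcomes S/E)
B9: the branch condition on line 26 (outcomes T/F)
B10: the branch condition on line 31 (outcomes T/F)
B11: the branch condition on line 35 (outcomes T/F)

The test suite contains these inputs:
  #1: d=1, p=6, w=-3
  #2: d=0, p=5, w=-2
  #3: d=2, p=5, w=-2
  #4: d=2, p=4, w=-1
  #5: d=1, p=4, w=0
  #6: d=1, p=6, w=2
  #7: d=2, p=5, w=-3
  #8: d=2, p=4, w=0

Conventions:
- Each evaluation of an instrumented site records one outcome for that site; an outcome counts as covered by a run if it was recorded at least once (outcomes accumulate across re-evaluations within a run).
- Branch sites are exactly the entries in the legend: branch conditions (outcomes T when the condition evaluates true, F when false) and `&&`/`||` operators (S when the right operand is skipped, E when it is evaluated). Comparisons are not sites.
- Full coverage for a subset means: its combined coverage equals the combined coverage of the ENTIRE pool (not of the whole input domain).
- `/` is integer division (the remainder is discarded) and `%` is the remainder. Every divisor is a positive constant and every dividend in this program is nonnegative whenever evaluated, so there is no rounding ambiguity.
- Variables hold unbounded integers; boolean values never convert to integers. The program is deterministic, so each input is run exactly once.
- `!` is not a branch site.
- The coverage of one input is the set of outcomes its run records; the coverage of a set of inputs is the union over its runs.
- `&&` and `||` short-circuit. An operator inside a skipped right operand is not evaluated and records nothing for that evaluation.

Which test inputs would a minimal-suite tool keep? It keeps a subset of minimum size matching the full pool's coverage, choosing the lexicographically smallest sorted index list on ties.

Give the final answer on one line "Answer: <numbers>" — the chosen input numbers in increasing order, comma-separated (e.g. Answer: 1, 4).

input #1 (d=1, p=6, w=-3): covers B1=T, B5=F, B6=T, B7=S, B9=F, B10=T, B11=T
input #2 (d=0, p=5, w=-2): covers B1=F, B2=F, B3=T, B4=F, B5=F, B6=F, B7=E, B8=E, B9=F, B10=F, B11=F
input #3 (d=2, p=5, w=-2): covers B1=T, B5=F, B6=T, B7=S, B9=F, B10=T, B11=F
input #4 (d=2, p=4, w=-1): covers B1=T, B5=T, B6=T, B7=S, B9=F, B10=T, B11=T
input #5 (d=1, p=4, w=0): covers B1=T, B5=T, B6=F, B7=E, B8=E, B9=F, B10=T, B11=T
input #6 (d=1, p=6, w=2): covers B1=T, B5=F, B6=T, B7=S, B9=F, B10=T, B11=T
input #7 (d=2, p=5, w=-3): covers B1=T, B5=F, B6=T, B7=S, B9=F, B10=T, B11=F
input #8 (d=2, p=4, w=0): covers B1=T, B5=T, B6=T, B7=S, B9=F, B10=T, B11=T
union over all inputs: B1=T, B1=F, B2=F, B3=T, B4=F, B5=T, B5=F, B6=T, B6=F, B7=S, B7=E, B8=E, B9=F, B10=T, B10=F, B11=T, B11=F (17 outcomes)
checked all size-1 subsets: none covers 17 outcomes (max 11/17)
at size 2, {2, 4} reaches all 17 outcomes; every lexicographically earlier size-2 subset fails

Answer: 2, 4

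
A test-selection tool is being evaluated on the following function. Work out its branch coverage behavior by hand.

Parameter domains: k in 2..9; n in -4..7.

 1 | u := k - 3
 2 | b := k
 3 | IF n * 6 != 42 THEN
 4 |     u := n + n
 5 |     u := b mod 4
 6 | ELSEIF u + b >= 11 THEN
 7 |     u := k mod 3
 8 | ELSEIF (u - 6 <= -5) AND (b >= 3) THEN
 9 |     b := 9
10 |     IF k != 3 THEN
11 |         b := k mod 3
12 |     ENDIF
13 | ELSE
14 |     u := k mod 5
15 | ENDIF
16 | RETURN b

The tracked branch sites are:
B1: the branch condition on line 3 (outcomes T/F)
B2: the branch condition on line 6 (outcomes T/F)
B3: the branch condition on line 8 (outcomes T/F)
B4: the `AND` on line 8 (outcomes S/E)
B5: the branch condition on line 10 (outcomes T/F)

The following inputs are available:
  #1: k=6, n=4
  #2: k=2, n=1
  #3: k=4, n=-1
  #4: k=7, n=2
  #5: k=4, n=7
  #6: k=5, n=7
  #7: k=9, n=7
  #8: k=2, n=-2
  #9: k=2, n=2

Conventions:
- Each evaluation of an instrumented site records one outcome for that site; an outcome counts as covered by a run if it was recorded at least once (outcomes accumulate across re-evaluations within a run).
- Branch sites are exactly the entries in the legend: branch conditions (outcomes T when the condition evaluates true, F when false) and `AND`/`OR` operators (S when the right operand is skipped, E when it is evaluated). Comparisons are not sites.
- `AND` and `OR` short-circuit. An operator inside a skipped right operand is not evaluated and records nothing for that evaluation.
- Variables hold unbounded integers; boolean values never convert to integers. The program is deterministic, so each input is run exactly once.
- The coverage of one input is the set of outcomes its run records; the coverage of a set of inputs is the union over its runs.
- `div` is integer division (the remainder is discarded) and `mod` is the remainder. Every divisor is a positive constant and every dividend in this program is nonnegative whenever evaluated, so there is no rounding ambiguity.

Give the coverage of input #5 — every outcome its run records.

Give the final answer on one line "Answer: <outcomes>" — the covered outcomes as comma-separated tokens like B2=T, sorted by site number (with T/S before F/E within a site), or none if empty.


Simulating input #5 (k=4, n=7) step by step:
  B1->F, B2->F, B4->E, B3->T, B5->T
collecting distinct outcomes: B1=F, B2=F, B3=T, B4=E, B5=T
Answer: B1=F, B2=F, B3=T, B4=E, B5=T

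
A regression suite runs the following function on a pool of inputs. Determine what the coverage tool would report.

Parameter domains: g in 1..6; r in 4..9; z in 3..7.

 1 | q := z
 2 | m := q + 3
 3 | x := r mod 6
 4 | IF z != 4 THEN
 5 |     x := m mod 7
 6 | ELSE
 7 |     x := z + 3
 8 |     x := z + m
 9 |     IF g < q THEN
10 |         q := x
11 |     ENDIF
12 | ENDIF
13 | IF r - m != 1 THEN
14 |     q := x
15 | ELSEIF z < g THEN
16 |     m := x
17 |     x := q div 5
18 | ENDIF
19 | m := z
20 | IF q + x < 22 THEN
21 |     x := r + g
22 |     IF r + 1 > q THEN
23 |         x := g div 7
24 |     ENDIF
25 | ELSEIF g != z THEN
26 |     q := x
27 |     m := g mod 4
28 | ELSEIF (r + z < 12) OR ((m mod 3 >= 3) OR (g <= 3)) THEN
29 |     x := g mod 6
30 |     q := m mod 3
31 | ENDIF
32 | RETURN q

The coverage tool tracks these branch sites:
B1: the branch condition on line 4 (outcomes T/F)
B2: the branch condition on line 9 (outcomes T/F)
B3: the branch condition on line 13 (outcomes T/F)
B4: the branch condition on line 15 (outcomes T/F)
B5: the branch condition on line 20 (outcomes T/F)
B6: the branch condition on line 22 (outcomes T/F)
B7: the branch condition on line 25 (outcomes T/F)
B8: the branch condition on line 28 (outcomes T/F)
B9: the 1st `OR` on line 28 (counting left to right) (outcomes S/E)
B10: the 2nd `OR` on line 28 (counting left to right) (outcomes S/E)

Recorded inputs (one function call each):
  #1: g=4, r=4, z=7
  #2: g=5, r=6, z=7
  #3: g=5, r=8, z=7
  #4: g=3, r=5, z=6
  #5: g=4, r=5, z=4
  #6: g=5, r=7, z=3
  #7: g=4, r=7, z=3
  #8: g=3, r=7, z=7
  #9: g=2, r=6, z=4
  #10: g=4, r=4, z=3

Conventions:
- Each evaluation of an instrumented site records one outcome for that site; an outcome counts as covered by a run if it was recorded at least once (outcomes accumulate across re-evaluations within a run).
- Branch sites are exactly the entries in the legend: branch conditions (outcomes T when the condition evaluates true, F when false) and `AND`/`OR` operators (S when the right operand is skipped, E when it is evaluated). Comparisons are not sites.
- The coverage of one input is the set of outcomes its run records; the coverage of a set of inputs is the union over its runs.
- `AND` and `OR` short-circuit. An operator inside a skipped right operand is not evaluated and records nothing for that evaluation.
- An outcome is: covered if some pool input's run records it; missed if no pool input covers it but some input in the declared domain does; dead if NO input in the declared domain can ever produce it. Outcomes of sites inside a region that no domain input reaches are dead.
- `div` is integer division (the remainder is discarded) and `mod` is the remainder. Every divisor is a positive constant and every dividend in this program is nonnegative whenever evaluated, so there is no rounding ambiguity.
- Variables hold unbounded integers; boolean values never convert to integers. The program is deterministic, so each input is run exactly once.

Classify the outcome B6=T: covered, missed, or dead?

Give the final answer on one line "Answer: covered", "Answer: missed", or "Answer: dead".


B6=T is recorded by pool input(s) 1, 2, 3, 4, 6, 7, 8 -> covered
Answer: covered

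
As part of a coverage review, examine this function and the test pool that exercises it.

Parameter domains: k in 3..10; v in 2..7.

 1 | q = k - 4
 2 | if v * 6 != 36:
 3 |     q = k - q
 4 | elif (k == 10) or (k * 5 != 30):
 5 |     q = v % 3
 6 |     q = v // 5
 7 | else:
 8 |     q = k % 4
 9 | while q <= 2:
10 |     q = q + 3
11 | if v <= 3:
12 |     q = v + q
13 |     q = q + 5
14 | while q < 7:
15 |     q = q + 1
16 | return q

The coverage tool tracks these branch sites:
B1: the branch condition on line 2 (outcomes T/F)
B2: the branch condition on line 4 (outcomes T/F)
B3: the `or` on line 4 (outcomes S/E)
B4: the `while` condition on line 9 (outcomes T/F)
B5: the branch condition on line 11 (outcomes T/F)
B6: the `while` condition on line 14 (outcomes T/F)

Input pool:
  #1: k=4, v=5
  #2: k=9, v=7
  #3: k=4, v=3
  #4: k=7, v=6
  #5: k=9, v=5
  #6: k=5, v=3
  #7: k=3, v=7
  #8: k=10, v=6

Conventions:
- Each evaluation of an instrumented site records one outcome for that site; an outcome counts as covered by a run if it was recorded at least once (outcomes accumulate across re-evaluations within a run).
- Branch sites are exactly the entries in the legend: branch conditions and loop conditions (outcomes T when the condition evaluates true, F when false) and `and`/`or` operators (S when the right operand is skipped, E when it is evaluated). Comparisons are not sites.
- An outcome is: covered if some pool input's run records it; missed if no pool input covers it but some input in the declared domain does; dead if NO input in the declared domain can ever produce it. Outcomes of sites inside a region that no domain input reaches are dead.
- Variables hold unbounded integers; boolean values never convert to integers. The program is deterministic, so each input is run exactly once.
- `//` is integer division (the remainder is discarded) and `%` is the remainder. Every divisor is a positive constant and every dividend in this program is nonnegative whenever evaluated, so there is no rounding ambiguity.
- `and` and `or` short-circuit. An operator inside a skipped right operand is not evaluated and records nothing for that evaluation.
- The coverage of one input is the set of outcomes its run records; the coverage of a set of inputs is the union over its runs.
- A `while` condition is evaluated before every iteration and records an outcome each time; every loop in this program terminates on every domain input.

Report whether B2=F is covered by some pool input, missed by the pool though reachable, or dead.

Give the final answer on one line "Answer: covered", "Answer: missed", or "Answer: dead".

no pool input records B2=F
but domain input (k=6, v=6) does record it -> reachable, so missed

Answer: missed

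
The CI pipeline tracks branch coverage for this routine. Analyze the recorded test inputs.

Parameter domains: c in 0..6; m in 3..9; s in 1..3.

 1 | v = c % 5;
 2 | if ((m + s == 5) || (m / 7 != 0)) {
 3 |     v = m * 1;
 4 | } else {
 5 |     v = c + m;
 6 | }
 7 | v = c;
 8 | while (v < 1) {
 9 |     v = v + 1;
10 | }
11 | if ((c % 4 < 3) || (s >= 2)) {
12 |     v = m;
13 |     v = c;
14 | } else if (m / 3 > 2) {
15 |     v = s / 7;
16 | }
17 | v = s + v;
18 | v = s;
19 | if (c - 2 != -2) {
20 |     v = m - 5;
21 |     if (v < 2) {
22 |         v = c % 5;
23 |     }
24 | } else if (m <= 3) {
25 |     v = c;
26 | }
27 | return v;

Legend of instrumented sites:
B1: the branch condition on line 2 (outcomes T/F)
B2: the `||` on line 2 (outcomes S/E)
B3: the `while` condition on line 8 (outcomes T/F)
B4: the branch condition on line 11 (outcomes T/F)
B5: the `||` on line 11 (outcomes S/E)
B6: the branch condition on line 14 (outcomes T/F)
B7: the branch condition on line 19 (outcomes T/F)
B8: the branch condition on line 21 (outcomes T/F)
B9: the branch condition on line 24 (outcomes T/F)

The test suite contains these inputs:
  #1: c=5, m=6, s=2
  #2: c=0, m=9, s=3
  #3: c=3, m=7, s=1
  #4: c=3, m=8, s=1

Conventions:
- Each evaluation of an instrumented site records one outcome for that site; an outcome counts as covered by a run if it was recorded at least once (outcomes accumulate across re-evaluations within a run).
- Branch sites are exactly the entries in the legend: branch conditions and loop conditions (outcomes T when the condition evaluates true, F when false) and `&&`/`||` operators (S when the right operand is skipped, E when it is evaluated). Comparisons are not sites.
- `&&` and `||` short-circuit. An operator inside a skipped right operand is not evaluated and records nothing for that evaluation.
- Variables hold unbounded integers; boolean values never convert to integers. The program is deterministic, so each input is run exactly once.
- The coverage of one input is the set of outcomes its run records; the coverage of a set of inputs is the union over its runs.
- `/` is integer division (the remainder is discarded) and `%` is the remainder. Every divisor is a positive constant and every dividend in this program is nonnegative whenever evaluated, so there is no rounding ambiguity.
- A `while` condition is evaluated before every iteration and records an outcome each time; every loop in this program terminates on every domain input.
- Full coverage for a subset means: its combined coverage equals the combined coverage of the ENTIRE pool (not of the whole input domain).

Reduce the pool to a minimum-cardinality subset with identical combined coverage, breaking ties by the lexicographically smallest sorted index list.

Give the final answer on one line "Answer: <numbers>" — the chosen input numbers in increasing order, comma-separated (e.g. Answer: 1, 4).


input #1, c=5, m=6, s=2: outcomes B1=F, B2=E, B3=F, B4=T, B5=S, B7=T, B8=T
input #2, c=0, m=9, s=3: outcomes B1=T, B2=E, B3=T, B3=F, B4=T, B5=S, B7=F, B9=F
input #3, c=3, m=7, s=1: outcomes B1=T, B2=E, B3=F, B4=F, B5=E, B6=F, B7=T, B8=F
input #4, c=3, m=8, s=1: outcomes B1=T, B2=E, B3=F, B4=F, B5=E, B6=F, B7=T, B8=F
union over all inputs: B1=T, B1=F, B2=E, B3=T, B3=F, B4=T, B4=F, B5=S, B5=E, B6=F, B7=T, B7=F, B8=T, B8=F, B9=F (15 outcomes)
size 1 is not enough: best union over all size-1 subsets is 8/15
size 2 is not enough: best union over all size-2 subsets is 13/15
the canonical winner is {1, 2, 3}: size 3, full 15-outcome coverage, earliest index list among size-3 covers
Answer: 1, 2, 3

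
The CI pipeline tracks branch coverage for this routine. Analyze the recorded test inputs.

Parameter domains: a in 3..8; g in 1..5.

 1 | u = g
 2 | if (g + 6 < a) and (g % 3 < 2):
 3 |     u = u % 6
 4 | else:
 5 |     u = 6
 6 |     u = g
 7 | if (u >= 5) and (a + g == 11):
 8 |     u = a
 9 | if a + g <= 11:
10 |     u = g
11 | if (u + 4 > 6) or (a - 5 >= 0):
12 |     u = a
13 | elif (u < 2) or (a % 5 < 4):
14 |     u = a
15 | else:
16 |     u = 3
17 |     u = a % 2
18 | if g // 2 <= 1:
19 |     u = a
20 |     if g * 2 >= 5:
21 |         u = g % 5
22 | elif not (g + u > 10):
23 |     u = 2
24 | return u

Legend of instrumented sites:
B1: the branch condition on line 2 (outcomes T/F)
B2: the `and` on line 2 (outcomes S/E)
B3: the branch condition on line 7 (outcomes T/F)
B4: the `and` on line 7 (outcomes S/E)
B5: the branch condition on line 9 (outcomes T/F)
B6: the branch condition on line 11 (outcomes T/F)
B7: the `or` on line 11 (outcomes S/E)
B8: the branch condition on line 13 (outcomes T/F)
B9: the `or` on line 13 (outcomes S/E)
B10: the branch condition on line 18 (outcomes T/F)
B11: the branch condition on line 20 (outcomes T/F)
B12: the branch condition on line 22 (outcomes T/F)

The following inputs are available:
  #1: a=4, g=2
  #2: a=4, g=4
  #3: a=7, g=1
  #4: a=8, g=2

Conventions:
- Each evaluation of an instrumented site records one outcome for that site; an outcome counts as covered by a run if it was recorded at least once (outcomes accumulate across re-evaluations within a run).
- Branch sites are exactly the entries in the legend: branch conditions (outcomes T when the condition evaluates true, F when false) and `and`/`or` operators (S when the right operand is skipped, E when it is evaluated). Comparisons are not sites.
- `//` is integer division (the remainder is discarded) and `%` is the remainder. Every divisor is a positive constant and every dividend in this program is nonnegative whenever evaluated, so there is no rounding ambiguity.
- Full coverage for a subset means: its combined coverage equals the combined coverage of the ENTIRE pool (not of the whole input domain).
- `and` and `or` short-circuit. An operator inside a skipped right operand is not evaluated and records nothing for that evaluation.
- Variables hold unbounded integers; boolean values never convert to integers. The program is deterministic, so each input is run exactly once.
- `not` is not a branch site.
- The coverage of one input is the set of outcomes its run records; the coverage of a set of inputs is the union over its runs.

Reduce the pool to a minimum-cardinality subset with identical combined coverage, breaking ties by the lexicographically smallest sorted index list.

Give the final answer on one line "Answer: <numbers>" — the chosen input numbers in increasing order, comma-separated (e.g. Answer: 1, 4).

input #1 (a=4, g=2): events B2->S, B1->F, B4->S, B3->F, B5->T, B7->E, B6->F, B9->E, B8->F, B10->T, B11->F; covers B1=F, B2=S, B3=F, B4=S, B5=T, B6=F, B7=E, B8=F, B9=E, B10=T, B11=F
input #2 (a=4, g=4): events B2->S, B1->F, B4->S, B3->F, B5->T, B7->S, B6->T, B10->F, B12->T; covers B1=F, B2=S, B3=F, B4=S, B5=T, B6=T, B7=S, B10=F, B12=T
input #3 (a=7, g=1): events B2->S, B1->F, B4->S, B3->F, B5->T, B7->E, B6->T, B10->T, B11->F; covers B1=F, B2=S, B3=F, B4=S, B5=T, B6=T, B7=E, B10=T, B11=F
input #4 (a=8, g=2): events B2->S, B1->F, B4->S, B3->F, B5->T, B7->E, B6->T, B10->T, B11->F; covers B1=F, B2=S, B3=F, B4=S, B5=T, B6=T, B7=E, B10=T, B11=F
the full pool covers 15 outcomes: B1=F, B2=S, B3=F, B4=S, B5=T, B6=T, B6=F, B7=S, B7=E, B8=F, B9=E, B10=T, B10=F, B11=F, B12=T
size 1 is not enough: best union over all size-1 subsets is 11/15
inputs {1, 2} (size 2) cover everything; no size-2 subset with a lexicographically smaller index list covers all 15

Answer: 1, 2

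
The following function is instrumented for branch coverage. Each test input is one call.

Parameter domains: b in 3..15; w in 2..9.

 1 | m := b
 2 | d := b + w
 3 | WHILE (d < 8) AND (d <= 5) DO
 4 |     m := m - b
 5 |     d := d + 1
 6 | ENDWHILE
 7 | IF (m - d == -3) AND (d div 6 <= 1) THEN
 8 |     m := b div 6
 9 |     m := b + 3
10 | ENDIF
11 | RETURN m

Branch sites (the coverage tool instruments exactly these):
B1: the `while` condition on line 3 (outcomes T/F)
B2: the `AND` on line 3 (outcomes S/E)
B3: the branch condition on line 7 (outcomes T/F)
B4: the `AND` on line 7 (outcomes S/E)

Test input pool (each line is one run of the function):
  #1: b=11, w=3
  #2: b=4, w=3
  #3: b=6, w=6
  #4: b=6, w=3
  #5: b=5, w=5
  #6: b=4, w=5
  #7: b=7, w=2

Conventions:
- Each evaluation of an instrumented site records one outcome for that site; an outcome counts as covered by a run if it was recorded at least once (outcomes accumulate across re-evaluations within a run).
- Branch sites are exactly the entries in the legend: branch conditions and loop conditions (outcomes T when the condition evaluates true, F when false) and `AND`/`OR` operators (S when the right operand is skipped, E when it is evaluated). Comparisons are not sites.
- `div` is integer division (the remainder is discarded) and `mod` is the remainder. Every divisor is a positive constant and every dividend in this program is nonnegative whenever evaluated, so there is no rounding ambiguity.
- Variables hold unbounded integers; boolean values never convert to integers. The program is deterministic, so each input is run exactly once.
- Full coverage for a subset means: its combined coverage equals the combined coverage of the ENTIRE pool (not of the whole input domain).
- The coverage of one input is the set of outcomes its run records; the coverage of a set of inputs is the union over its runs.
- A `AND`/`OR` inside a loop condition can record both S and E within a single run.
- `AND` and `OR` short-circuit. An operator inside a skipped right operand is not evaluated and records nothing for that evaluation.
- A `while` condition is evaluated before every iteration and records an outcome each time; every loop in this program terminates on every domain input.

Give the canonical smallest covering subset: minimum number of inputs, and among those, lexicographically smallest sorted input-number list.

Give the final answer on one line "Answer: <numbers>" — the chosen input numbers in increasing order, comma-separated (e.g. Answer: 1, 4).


input #1, b=11, w=3: events B2->S, B1->F, B4->E, B3->F; outcomes B1=F, B2=S, B3=F, B4=E
input #2, b=4, w=3: events B2->E, B1->F, B4->E, B3->T; outcomes B1=F, B2=E, B3=T, B4=E
input #3, b=6, w=6: events B2->S, B1->F, B4->S, B3->F; outcomes B1=F, B2=S, B3=F, B4=S
input #4, b=6, w=3: events B2->S, B1->F, B4->E, B3->T; outcomes B1=F, B2=S, B3=T, B4=E
input #5, b=5, w=5: events B2->S, B1->F, B4->S, B3->F; outcomes B1=F, B2=S, B3=F, B4=S
input #6, b=4, w=5: events B2->S, B1->F, B4->S, B3->F; outcomes B1=F, B2=S, B3=F, B4=S
input #7, b=7, w=2: events B2->S, B1->F, B4->S, B3->F; outcomes B1=F, B2=S, B3=F, B4=S
the full pool covers 7 outcomes: B1=F, B2=S, B2=E, B3=T, B3=F, B4=S, B4=E
checked all size-1 subsets: none covers 7 outcomes (max 4/7)
inputs {2, 3} (size 2) cover everything; no size-2 subset with a lexicographically smaller index list covers all 7
Answer: 2, 3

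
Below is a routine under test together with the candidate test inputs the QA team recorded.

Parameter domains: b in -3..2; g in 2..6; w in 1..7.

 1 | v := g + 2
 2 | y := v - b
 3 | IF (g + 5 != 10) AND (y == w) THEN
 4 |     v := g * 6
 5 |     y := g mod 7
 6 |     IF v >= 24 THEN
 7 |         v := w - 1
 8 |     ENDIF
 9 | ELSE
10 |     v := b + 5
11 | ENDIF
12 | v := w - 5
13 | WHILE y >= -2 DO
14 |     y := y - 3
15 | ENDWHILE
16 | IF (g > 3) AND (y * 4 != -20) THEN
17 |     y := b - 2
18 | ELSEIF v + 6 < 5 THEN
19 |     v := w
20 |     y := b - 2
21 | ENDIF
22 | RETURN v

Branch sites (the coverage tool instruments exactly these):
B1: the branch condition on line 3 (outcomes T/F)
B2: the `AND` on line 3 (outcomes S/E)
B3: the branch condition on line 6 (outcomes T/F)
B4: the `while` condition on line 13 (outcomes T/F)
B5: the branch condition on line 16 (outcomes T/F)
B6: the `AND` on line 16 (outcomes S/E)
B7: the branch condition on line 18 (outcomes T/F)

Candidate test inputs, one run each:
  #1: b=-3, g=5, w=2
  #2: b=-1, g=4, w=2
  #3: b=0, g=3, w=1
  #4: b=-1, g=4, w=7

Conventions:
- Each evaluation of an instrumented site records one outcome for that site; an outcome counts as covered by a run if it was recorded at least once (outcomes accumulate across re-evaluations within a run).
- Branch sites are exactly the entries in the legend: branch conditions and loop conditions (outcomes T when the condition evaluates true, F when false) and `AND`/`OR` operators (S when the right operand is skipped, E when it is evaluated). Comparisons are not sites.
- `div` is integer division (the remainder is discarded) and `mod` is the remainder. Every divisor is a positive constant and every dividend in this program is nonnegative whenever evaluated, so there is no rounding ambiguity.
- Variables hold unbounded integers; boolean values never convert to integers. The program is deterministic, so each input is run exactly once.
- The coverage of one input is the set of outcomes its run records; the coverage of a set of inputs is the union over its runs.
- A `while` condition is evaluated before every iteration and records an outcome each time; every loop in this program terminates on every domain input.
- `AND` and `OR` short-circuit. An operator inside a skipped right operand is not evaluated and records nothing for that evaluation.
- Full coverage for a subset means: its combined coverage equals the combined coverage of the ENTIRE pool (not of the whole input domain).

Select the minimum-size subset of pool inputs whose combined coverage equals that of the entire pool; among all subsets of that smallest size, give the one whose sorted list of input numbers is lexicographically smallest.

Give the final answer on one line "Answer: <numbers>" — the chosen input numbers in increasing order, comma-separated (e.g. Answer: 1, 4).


#1 (b=-3, g=5, w=2) -> B2->S, B1->F, B4->T, B4->T, B4->T, B4->T, B4->T, B4->F, B6->E, B5->F, B7->T; covered: B1=F, B2=S, B4=T, B4=F, B5=F, B6=E, B7=T
#2 (b=-1, g=4, w=2) -> B2->E, B1->F, B4->T, B4->T, B4->T, B4->T, B4->F, B6->E, B5->F, B7->T; covered: B1=F, B2=E, B4=T, B4=F, B5=F, B6=E, B7=T
#3 (b=0, g=3, w=1) -> B2->E, B1->F, B4->T, B4->T, B4->T, B4->F, B6->S, B5->F, B7->T; covered: B1=F, B2=E, B4=T, B4=F, B5=F, B6=S, B7=T
#4 (b=-1, g=4, w=7) -> B2->E, B1->T, B3->T, B4->T, B4->T, B4->T, B4->F, B6->E, B5->F, B7->F; covered: B1=T, B2=E, B3=T, B4=T, B4=F, B5=F, B6=E, B7=F
pool-wide coverage (12 outcomes): B1=T, B1=F, B2=S, B2=E, B3=T, B4=T, B4=F, B5=F, B6=S, B6=E, B7=T, B7=F
every size-1 subset falls short of the 12 outcomes (best: 8/12)
every size-2 subset falls short of the 12 outcomes (best: 11/12)
at size 3, {1, 3, 4} reaches all 12 outcomes; every lexicographically earlier size-3 subset fails
Answer: 1, 3, 4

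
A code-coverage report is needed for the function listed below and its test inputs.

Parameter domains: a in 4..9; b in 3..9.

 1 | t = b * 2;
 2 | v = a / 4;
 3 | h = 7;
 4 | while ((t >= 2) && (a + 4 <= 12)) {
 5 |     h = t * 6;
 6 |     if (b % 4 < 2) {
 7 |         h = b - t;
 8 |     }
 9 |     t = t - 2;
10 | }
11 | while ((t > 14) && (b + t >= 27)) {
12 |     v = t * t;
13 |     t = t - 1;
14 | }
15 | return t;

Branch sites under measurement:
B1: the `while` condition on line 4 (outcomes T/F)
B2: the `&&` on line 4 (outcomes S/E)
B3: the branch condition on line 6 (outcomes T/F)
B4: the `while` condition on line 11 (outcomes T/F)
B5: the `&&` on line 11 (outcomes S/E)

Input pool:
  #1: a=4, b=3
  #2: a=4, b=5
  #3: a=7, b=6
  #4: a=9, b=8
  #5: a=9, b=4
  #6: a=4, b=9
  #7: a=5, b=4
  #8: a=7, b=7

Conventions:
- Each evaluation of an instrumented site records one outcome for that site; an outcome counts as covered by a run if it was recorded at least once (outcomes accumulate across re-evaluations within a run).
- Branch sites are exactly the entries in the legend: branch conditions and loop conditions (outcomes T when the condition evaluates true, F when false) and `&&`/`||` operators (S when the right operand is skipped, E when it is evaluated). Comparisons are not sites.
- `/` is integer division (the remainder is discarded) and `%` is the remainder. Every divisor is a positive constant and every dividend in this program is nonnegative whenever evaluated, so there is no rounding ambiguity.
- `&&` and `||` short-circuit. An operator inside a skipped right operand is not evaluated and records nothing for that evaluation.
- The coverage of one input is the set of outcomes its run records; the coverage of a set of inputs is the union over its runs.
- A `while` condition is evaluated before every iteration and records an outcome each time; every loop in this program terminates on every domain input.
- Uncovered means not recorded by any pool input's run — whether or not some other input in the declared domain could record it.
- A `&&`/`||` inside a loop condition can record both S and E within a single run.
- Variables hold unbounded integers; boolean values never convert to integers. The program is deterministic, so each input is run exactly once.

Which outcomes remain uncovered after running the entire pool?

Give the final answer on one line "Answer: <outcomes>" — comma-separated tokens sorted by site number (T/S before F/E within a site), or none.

input #1, a=4, b=3: events B2->E, B1->T, B3->F, B2->E, B1->T, B3->F, B2->E, B1->T, B3->F, B2->S, B1->F, B5->S, B4->F; outcomes B1=T, B1=F, B2=S, B2=E, B3=F, B4=F, B5=S
input #2, a=4, b=5: events B2->E, B1->T, B3->T, B2->E, B1->T, B3->T, B2->E, B1->T, B3->T, B2->E, B1->T, B3->T, B2->E, B1->T, ...; outcomes B1=T, B1=F, B2=S, B2=E, B3=T, B4=F, B5=S
input #3, a=7, b=6: events B2->E, B1->T, B3->F, B2->E, B1->T, B3->F, B2->E, B1->T, B3->F, B2->E, B1->T, B3->F, B2->E, B1->T, ...; outcomes B1=T, B1=F, B2=S, B2=E, B3=F, B4=F, B5=S
input #4, a=9, b=8: events B2->E, B1->F, B5->E, B4->F; outcomes B1=F, B2=E, B4=F, B5=E
input #5, a=9, b=4: events B2->E, B1->F, B5->S, B4->F; outcomes B1=F, B2=E, B4=F, B5=S
input #6, a=4, b=9: events B2->E, B1->T, B3->T, B2->E, B1->T, B3->T, B2->E, B1->T, B3->T, B2->E, B1->T, B3->T, B2->E, B1->T, ...; outcomes B1=T, B1=F, B2=S, B2=E, B3=T, B4=F, B5=S
input #7, a=5, b=4: events B2->E, B1->T, B3->T, B2->E, B1->T, B3->T, B2->E, B1->T, B3->T, B2->E, B1->T, B3->T, B2->S, B1->F, ...; outcomes B1=T, B1=F, B2=S, B2=E, B3=T, B4=F, B5=S
input #8, a=7, b=7: events B2->E, B1->T, B3->F, B2->E, B1->T, B3->F, B2->E, B1->T, B3->F, B2->E, B1->T, B3->F, B2->E, B1->T, ...; outcomes B1=T, B1=F, B2=S, B2=E, B3=F, B4=F, B5=S
union over the pool: B1=T, B1=F, B2=S, B2=E, B3=T, B3=F, B4=F, B5=S, B5=E
uncovered (1 of 10): B4=T

Answer: B4=T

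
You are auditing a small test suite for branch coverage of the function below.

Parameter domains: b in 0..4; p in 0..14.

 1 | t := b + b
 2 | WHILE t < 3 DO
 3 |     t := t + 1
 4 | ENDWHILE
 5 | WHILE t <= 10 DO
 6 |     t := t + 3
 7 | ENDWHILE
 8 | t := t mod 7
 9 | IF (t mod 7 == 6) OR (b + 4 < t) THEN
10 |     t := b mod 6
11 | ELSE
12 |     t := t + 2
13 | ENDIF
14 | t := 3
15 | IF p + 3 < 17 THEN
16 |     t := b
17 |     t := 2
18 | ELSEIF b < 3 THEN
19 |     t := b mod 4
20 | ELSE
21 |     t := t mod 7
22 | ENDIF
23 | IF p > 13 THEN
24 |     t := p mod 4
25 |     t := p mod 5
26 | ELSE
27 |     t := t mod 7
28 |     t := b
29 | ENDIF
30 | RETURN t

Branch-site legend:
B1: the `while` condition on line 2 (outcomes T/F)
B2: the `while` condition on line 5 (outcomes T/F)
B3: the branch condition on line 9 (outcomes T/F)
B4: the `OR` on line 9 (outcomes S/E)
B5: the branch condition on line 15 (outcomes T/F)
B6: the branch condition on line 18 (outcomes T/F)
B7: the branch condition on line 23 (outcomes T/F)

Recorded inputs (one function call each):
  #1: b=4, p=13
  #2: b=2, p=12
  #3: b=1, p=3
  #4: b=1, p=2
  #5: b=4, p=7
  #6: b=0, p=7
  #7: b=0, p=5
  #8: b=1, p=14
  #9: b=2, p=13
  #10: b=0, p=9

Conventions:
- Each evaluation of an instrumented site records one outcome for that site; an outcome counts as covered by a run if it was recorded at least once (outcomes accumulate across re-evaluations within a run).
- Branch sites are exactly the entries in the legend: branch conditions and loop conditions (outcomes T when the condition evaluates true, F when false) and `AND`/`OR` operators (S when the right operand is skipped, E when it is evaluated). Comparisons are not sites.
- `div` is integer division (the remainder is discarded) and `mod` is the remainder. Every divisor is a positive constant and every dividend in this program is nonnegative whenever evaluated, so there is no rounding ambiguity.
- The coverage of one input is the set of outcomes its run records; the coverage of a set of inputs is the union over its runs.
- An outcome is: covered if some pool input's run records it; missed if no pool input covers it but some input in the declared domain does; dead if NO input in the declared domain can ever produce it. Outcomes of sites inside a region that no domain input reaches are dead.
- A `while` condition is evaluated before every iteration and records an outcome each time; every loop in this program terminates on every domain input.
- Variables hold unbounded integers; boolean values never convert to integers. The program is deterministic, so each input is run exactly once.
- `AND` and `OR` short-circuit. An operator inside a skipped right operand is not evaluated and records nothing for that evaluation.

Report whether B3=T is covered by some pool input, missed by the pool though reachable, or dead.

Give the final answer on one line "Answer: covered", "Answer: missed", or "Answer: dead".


B3=T is recorded by pool input(s) 2, 6, 7, 9, 10 -> covered
Answer: covered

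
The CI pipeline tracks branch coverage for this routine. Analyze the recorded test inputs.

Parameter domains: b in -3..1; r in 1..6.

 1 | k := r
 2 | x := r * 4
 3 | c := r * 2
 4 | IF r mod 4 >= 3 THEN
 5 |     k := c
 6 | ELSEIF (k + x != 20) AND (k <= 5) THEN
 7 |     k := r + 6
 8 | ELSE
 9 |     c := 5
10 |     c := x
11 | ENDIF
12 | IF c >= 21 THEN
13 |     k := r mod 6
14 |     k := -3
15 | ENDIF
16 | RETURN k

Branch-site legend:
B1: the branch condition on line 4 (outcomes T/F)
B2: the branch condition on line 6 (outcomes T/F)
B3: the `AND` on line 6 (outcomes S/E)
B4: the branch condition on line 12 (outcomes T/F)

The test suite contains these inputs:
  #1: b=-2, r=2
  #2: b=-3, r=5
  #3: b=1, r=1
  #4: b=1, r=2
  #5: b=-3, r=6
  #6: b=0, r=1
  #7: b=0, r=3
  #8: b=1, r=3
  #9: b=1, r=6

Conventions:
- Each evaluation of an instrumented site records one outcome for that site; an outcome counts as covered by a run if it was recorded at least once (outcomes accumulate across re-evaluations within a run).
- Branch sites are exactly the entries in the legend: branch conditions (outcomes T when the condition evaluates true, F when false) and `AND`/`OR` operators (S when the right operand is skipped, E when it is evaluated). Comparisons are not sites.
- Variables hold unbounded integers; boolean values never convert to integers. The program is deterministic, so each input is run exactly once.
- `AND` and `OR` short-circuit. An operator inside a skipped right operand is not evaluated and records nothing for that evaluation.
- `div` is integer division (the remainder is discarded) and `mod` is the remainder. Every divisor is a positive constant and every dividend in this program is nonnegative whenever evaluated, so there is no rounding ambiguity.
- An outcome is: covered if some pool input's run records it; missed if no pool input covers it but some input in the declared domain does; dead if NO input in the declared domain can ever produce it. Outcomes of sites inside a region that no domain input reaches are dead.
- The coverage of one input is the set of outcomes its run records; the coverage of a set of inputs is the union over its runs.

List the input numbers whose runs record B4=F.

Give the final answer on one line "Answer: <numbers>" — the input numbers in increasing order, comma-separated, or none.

input #1 (b=-2, r=2): covers B4=F
input #2 (b=-3, r=5): covers B4=F
input #3 (b=1, r=1): covers B4=F
input #4 (b=1, r=2): covers B4=F
input #5 (b=-3, r=6): misses B4=F
input #6 (b=0, r=1): covers B4=F
input #7 (b=0, r=3): covers B4=F
input #8 (b=1, r=3): covers B4=F
input #9 (b=1, r=6): misses B4=F

Answer: 1, 2, 3, 4, 6, 7, 8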